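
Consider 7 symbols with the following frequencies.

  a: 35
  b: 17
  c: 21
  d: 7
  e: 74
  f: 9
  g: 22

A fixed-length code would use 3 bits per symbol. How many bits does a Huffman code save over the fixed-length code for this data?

Fixed-length: 3 bits × 185 symbols = 555 bits.
Huffman merges:
d(7) + f(9) → 16
16 + b(17) → 33
c(21) + g(22) → 43
33 + a(35) → 68
43 + 68 → 111
e(74) + 111 → 185
Huffman total = 16 + 33 + 43 + 68 + 111 + 185 = 456 bits.
Saving = 555 − 456 = 99 bits.

99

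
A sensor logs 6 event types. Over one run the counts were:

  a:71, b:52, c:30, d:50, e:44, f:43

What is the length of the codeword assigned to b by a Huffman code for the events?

Build the tree from the bottom:
c(30) + f(43) → 73
e(44) + d(50) → 94
b(52) + a(71) → 123
73 + 94 → 167
123 + 167 → 290
b's leaf is at depth 2, giving a 2-bit codeword.

2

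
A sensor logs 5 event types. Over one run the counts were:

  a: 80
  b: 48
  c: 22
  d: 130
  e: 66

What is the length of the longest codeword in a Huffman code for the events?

Merge the two lowest-weight nodes at each step:
c(22) + b(48) → 70
e(66) + 70 → 136
a(80) + d(130) → 210
136 + 210 → 346
Maximum depth reached is 3.

3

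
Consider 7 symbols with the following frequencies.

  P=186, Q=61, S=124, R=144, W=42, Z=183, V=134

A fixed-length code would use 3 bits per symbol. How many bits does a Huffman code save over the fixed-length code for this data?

266

Fixed-length: 3 bits × 874 symbols = 2622 bits.
Huffman merges:
W(42) + Q(61) → 103
103 + S(124) → 227
V(134) + R(144) → 278
Z(183) + P(186) → 369
227 + 278 → 505
369 + 505 → 874
Huffman total = 103 + 227 + 278 + 369 + 505 + 874 = 2356 bits.
Saving = 2622 − 2356 = 266 bits.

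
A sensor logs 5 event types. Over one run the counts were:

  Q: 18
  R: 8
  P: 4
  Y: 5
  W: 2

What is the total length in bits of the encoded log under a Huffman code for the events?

Greedily combine the two least-frequent nodes:
combine W(2), P(4) → 6
combine Y(5), 6 → 11
combine R(8), 11 → 19
combine Q(18), 19 → 37
The encoded length is the sum of every internal node's weight: 6 + 11 + 19 + 37 = 73 bits.

73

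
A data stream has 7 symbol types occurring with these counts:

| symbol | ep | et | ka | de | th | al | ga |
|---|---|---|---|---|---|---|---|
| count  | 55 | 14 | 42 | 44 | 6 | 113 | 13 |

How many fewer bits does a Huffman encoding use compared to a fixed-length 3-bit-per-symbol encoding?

174

Fixed-length: 3 bits × 287 symbols = 861 bits.
Huffman merges:
merge th(6) and ga(13): 19
merge et(14) and 19: 33
merge 33 and ka(42): 75
merge de(44) and ep(55): 99
merge 75 and 99: 174
merge al(113) and 174: 287
Huffman total = 19 + 33 + 75 + 99 + 174 + 287 = 687 bits.
Saving = 861 − 687 = 174 bits.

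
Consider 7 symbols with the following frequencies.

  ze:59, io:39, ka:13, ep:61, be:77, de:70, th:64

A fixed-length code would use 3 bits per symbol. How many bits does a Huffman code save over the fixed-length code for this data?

95

Fixed-length: 3 bits × 383 symbols = 1149 bits.
Huffman merges:
ka(13) + io(39) → 52
52 + ze(59) → 111
ep(61) + th(64) → 125
de(70) + be(77) → 147
111 + 125 → 236
147 + 236 → 383
Huffman total = 52 + 111 + 125 + 147 + 236 + 383 = 1054 bits.
Saving = 1149 − 1054 = 95 bits.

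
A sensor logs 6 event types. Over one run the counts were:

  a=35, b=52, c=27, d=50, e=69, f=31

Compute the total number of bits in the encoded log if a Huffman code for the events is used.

Build the Huffman tree bottom-up:
c(27) + f(31) → 58
a(35) + d(50) → 85
b(52) + 58 → 110
e(69) + 85 → 154
110 + 154 → 264
The encoded length is the sum of every internal node's weight: 58 + 85 + 110 + 154 + 264 = 671 bits.

671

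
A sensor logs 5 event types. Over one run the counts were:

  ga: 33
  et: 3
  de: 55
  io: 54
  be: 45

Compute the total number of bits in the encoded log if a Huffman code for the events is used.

416

Greedily combine the two least-frequent nodes:
merge et(3) and ga(33): 36
merge 36 and be(45): 81
merge io(54) and de(55): 109
merge 81 and 109: 190
Each symbol's bit-cost is frequency × depth; summing gives 416 bits (equivalently 36 + 81 + 109 + 190).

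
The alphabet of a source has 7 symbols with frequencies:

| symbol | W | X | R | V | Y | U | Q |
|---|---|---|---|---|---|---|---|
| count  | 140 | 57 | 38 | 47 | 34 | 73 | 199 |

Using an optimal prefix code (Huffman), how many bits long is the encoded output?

1497

Merge the two smallest weights repeatedly:
merge Y(34) and R(38): 72
merge V(47) and X(57): 104
merge 72 and U(73): 145
merge 104 and W(140): 244
merge 145 and Q(199): 344
merge 244 and 344: 588
Each symbol's bit-cost is frequency × depth; summing gives 1497 bits (equivalently 72 + 104 + 145 + 244 + 344 + 588).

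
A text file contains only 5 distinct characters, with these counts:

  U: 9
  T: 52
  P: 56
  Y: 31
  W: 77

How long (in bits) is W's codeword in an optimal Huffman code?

Huffman merges, smallest pair first:
U(9) + Y(31) → 40
40 + T(52) → 92
P(56) + W(77) → 133
92 + 133 → 225
W's leaf is at depth 2, giving a 2-bit codeword.

2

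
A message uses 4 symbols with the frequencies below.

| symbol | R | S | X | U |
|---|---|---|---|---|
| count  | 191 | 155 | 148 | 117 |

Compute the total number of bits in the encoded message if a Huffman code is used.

1222

Greedily combine the two least-frequent nodes:
merge U(117) and X(148): 265
merge S(155) and R(191): 346
merge 265 and 346: 611
Total encoded bits = sum of merged weights = 265 + 346 + 611 = 1222.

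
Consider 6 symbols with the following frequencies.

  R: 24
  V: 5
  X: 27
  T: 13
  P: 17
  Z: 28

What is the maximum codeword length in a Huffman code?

Merge the two lowest-weight nodes at each step:
combine V(5), T(13) → 18
combine P(17), 18 → 35
combine R(24), X(27) → 51
combine Z(28), 35 → 63
combine 51, 63 → 114
The first pair merged (V, T) ends up deepest, at depth 4.

4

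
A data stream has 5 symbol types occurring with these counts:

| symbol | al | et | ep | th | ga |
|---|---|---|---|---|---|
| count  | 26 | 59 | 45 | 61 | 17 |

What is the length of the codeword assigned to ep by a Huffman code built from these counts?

2

Build the tree from the bottom:
merge ga(17) and al(26): 43
merge 43 and ep(45): 88
merge et(59) and th(61): 120
merge 88 and 120: 208
The subtree containing ep is merged 2 times, so code length = 2.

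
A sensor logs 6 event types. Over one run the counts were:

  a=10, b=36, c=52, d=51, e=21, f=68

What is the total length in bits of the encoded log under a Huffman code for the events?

574

Build the Huffman tree bottom-up:
a(10) + e(21) → 31
31 + b(36) → 67
d(51) + c(52) → 103
67 + f(68) → 135
103 + 135 → 238
The encoded length is the sum of every internal node's weight: 31 + 67 + 103 + 135 + 238 = 574 bits.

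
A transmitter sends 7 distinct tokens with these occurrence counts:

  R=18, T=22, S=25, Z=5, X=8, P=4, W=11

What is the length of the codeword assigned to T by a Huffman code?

Repeatedly merge the two smallest:
merge P(4) and Z(5): 9
merge X(8) and 9: 17
merge W(11) and 17: 28
merge R(18) and T(22): 40
merge S(25) and 28: 53
merge 40 and 53: 93
T's leaf is at depth 2, giving a 2-bit codeword.

2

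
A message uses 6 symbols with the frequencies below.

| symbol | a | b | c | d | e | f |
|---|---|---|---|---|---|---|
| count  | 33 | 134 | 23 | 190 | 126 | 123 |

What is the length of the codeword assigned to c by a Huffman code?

Build the tree from the bottom:
merge c(23) and a(33): 56
merge 56 and f(123): 179
merge e(126) and b(134): 260
merge 179 and d(190): 369
merge 260 and 369: 629
c sits 4 levels below the root, so its codeword is 4 bits.

4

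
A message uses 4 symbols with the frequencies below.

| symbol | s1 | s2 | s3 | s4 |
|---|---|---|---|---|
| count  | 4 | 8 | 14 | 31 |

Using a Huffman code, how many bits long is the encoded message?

95

Merge the two smallest weights repeatedly:
s1(4) + s2(8) → 12
12 + s3(14) → 26
26 + s4(31) → 57
Each symbol's bit-cost is frequency × depth; summing gives 95 bits (equivalently 12 + 26 + 57).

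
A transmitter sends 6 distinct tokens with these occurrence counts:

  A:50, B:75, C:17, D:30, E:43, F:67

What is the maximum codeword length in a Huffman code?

Merge the two lowest-weight nodes at each step:
combine C(17), D(30) → 47
combine E(43), 47 → 90
combine A(50), F(67) → 117
combine B(75), 90 → 165
combine 117, 165 → 282
The first pair merged (C, D) ends up deepest, at depth 4.

4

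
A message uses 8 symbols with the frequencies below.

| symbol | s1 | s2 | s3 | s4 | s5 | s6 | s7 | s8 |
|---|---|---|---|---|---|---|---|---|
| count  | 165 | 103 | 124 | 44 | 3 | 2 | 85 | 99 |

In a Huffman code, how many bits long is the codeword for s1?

2

Huffman merges, smallest pair first:
merge s6(2) and s5(3): 5
merge 5 and s4(44): 49
merge 49 and s7(85): 134
merge s8(99) and s2(103): 202
merge s3(124) and 134: 258
merge s1(165) and 202: 367
merge 258 and 367: 625
s1's leaf is at depth 2, giving a 2-bit codeword.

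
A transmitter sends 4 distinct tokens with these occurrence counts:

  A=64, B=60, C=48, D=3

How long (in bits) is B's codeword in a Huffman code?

2

Repeatedly merge the two smallest:
combine D(3), C(48) → 51
combine 51, B(60) → 111
combine A(64), 111 → 175
The subtree containing B is merged 2 times, so code length = 2.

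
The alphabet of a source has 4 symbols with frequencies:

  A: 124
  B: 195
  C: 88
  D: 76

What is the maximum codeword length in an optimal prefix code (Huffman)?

Merge the two lowest-weight nodes at each step:
D(76) + C(88) → 164
A(124) + 164 → 288
B(195) + 288 → 483
Maximum depth reached is 3.

3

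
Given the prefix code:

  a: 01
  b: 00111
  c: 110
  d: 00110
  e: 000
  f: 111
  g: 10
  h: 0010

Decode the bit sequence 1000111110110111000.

gbccfe

Read left to right; each codeword is recognised as soon as it completes (prefix code):
  10→g | 00111→b | 110→c | 110→c | 111→f | 000→e
Decoded message: gbccfe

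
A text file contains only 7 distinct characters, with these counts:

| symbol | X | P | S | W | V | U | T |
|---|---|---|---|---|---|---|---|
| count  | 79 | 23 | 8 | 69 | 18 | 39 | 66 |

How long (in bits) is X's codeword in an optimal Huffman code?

Huffman merges, smallest pair first:
merge S(8) and V(18): 26
merge P(23) and 26: 49
merge U(39) and 49: 88
merge T(66) and W(69): 135
merge X(79) and 88: 167
merge 135 and 167: 302
X sits 2 levels below the root, so its codeword is 2 bits.

2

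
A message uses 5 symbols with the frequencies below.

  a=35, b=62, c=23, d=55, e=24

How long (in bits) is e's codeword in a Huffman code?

Huffman merges, smallest pair first:
merge c(23) and e(24): 47
merge a(35) and 47: 82
merge d(55) and b(62): 117
merge 82 and 117: 199
e's leaf is at depth 3, giving a 3-bit codeword.

3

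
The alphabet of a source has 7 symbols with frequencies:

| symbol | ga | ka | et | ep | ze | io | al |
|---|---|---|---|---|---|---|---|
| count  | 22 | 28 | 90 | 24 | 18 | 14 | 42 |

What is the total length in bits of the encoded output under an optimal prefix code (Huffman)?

Greedily combine the two least-frequent nodes:
merge io(14) and ze(18): 32
merge ga(22) and ep(24): 46
merge ka(28) and 32: 60
merge al(42) and 46: 88
merge 60 and 88: 148
merge et(90) and 148: 238
The encoded length is the sum of every internal node's weight: 32 + 46 + 60 + 88 + 148 + 238 = 612 bits.

612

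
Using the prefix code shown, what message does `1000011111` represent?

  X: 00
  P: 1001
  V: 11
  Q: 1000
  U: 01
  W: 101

Read left to right; each codeword is recognised as soon as it completes (prefix code):
  1000→Q | 01→U | 11→V | 11→V
Decoded message: QUVV

QUVV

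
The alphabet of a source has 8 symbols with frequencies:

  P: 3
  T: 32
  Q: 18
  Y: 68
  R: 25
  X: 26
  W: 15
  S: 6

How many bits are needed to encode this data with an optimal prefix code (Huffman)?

Build the Huffman tree bottom-up:
combine P(3), S(6) → 9
combine 9, W(15) → 24
combine Q(18), 24 → 42
combine R(25), X(26) → 51
combine T(32), 42 → 74
combine 51, Y(68) → 119
combine 74, 119 → 193
Total encoded bits = sum of merged weights = 9 + 24 + 42 + 51 + 74 + 119 + 193 = 512.

512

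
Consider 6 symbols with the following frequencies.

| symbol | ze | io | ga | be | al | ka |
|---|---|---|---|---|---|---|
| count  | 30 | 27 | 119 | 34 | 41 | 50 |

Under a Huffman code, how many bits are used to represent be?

3

Huffman merges, smallest pair first:
merge io(27) and ze(30): 57
merge be(34) and al(41): 75
merge ka(50) and 57: 107
merge 75 and 107: 182
merge ga(119) and 182: 301
The subtree containing be is merged 3 times, so code length = 3.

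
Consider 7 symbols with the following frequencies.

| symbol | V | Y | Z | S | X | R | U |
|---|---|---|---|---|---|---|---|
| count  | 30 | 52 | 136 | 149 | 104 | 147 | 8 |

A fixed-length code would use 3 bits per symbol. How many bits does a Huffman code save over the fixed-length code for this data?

Fixed-length: 3 bits × 626 symbols = 1878 bits.
Huffman merges:
combine U(8), V(30) → 38
combine 38, Y(52) → 90
combine 90, X(104) → 194
combine Z(136), R(147) → 283
combine S(149), 194 → 343
combine 283, 343 → 626
Huffman total = 38 + 90 + 194 + 283 + 343 + 626 = 1574 bits.
Saving = 1878 − 1574 = 304 bits.

304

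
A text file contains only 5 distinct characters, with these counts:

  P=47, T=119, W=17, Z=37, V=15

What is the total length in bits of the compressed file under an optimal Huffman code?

452

Greedily combine the two least-frequent nodes:
V(15) + W(17) → 32
32 + Z(37) → 69
P(47) + 69 → 116
116 + T(119) → 235
Total encoded bits = sum of merged weights = 32 + 69 + 116 + 235 = 452.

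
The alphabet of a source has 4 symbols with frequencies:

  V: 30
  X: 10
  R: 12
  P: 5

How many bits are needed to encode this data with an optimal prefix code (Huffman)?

Build the Huffman tree bottom-up:
combine P(5), X(10) → 15
combine R(12), 15 → 27
combine 27, V(30) → 57
Each symbol's bit-cost is frequency × depth; summing gives 99 bits (equivalently 15 + 27 + 57).

99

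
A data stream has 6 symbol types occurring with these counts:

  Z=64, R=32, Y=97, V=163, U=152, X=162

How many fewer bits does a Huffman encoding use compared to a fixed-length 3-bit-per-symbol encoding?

381

Fixed-length: 3 bits × 670 symbols = 2010 bits.
Huffman merges:
combine R(32), Z(64) → 96
combine 96, Y(97) → 193
combine U(152), X(162) → 314
combine V(163), 193 → 356
combine 314, 356 → 670
Huffman total = 96 + 193 + 314 + 356 + 670 = 1629 bits.
Saving = 2010 − 1629 = 381 bits.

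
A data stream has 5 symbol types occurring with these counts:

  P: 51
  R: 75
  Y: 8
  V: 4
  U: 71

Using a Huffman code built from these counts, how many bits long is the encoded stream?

418

Build the Huffman tree bottom-up:
V(4) + Y(8) → 12
12 + P(51) → 63
63 + U(71) → 134
R(75) + 134 → 209
The encoded length is the sum of every internal node's weight: 12 + 63 + 134 + 209 = 418 bits.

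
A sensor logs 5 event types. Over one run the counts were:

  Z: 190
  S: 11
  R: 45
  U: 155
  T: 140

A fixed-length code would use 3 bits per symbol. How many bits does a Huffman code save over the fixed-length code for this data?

485

Fixed-length: 3 bits × 541 symbols = 1623 bits.
Huffman merges:
S(11) + R(45) → 56
56 + T(140) → 196
U(155) + Z(190) → 345
196 + 345 → 541
Huffman total = 56 + 196 + 345 + 541 = 1138 bits.
Saving = 1623 − 1138 = 485 bits.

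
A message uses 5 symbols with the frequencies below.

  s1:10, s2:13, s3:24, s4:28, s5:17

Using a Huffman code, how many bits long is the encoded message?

207

Build the Huffman tree bottom-up:
merge s1(10) and s2(13): 23
merge s5(17) and 23: 40
merge s3(24) and s4(28): 52
merge 40 and 52: 92
Each symbol's bit-cost is frequency × depth; summing gives 207 bits (equivalently 23 + 40 + 52 + 92).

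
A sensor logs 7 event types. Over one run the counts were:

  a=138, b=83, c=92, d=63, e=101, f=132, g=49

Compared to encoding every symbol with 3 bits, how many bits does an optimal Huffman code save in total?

Fixed-length: 3 bits × 658 symbols = 1974 bits.
Huffman merges:
merge g(49) and d(63): 112
merge b(83) and c(92): 175
merge e(101) and 112: 213
merge f(132) and a(138): 270
merge 175 and 213: 388
merge 270 and 388: 658
Huffman total = 112 + 175 + 213 + 270 + 388 + 658 = 1816 bits.
Saving = 1974 − 1816 = 158 bits.

158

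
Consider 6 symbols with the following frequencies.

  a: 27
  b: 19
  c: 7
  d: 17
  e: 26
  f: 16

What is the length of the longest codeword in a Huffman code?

Merge the two lowest-weight nodes at each step:
merge c(7) and f(16): 23
merge d(17) and b(19): 36
merge 23 and e(26): 49
merge a(27) and 36: 63
merge 49 and 63: 112
The rarest symbols sit at the bottom; the longest codeword is 3 bits.

3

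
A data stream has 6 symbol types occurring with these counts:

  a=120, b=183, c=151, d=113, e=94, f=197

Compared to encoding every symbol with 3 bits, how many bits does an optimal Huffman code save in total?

380

Fixed-length: 3 bits × 858 symbols = 2574 bits.
Huffman merges:
merge e(94) and d(113): 207
merge a(120) and c(151): 271
merge b(183) and f(197): 380
merge 207 and 271: 478
merge 380 and 478: 858
Huffman total = 207 + 271 + 380 + 478 + 858 = 2194 bits.
Saving = 2574 − 2194 = 380 bits.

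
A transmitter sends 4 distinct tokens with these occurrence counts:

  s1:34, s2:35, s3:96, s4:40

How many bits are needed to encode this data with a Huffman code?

383

Build the Huffman tree bottom-up:
combine s1(34), s2(35) → 69
combine s4(40), 69 → 109
combine s3(96), 109 → 205
Total encoded bits = sum of merged weights = 69 + 109 + 205 = 383.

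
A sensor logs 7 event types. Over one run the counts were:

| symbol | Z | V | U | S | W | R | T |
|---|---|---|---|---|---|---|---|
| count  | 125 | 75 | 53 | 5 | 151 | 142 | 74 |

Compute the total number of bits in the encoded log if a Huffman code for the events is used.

Merge the two smallest weights repeatedly:
merge S(5) and U(53): 58
merge 58 and T(74): 132
merge V(75) and Z(125): 200
merge 132 and R(142): 274
merge W(151) and 200: 351
merge 274 and 351: 625
Each symbol's bit-cost is frequency × depth; summing gives 1640 bits (equivalently 58 + 132 + 200 + 274 + 351 + 625).

1640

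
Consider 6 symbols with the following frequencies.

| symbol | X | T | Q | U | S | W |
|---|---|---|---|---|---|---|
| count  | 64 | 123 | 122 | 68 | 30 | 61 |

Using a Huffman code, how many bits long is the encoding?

Greedily combine the two least-frequent nodes:
combine S(30), W(61) → 91
combine X(64), U(68) → 132
combine 91, Q(122) → 213
combine T(123), 132 → 255
combine 213, 255 → 468
The encoded length is the sum of every internal node's weight: 91 + 132 + 213 + 255 + 468 = 1159 bits.

1159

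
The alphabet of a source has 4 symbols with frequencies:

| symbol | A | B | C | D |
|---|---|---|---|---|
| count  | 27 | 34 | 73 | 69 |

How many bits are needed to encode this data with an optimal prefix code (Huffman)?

394

Build the Huffman tree bottom-up:
A(27) + B(34) → 61
61 + D(69) → 130
C(73) + 130 → 203
The encoded length is the sum of every internal node's weight: 61 + 130 + 203 = 394 bits.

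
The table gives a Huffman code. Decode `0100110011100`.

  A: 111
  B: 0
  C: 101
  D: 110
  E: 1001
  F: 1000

Read left to right; each codeword is recognised as soon as it completes (prefix code):
  0→B | 1001→E | 1001→E | 110→D | 0→B
Decoded message: BEEDB

BEEDB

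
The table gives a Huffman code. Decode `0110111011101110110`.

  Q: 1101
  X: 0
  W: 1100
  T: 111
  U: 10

XQQQQU

Read left to right; each codeword is recognised as soon as it completes (prefix code):
  0→X | 1101→Q | 1101→Q | 1101→Q | 1101→Q | 10→U
Decoded message: XQQQQU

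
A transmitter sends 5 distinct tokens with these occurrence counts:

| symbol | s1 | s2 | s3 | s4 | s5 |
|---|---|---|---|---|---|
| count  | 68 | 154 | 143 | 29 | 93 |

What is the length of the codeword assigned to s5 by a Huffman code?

2

Build the tree from the bottom:
combine s4(29), s1(68) → 97
combine s5(93), 97 → 190
combine s3(143), s2(154) → 297
combine 190, 297 → 487
s5 sits 2 levels below the root, so its codeword is 2 bits.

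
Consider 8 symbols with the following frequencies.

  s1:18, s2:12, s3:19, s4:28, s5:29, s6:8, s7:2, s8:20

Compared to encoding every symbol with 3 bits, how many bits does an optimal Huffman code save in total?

25

Fixed-length: 3 bits × 136 symbols = 408 bits.
Huffman merges:
merge s7(2) and s6(8): 10
merge 10 and s2(12): 22
merge s1(18) and s3(19): 37
merge s8(20) and 22: 42
merge s4(28) and s5(29): 57
merge 37 and 42: 79
merge 57 and 79: 136
Huffman total = 10 + 22 + 37 + 42 + 57 + 79 + 136 = 383 bits.
Saving = 408 − 383 = 25 bits.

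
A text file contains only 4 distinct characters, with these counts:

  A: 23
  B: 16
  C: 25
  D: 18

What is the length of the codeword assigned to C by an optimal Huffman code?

2

Repeatedly merge the two smallest:
B(16) + D(18) → 34
A(23) + C(25) → 48
34 + 48 → 82
C sits 2 levels below the root, so its codeword is 2 bits.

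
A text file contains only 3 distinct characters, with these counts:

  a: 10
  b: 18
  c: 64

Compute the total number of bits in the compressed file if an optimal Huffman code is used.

Build the Huffman tree bottom-up:
combine a(10), b(18) → 28
combine 28, c(64) → 92
Total encoded bits = sum of merged weights = 28 + 92 = 120.

120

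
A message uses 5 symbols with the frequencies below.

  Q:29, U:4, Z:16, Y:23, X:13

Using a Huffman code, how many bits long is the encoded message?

187

Greedily combine the two least-frequent nodes:
combine U(4), X(13) → 17
combine Z(16), 17 → 33
combine Y(23), Q(29) → 52
combine 33, 52 → 85
The encoded length is the sum of every internal node's weight: 17 + 33 + 52 + 85 = 187 bits.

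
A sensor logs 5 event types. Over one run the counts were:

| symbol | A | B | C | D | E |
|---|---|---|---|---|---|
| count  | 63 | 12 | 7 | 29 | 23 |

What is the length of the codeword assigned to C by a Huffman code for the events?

Repeatedly merge the two smallest:
C(7) + B(12) → 19
19 + E(23) → 42
D(29) + 42 → 71
A(63) + 71 → 134
C sits 4 levels below the root, so its codeword is 4 bits.

4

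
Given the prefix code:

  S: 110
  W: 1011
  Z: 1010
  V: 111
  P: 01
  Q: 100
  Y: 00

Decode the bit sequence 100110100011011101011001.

Read left to right; each codeword is recognised as soon as it completes (prefix code):
  100→Q | 110→S | 100→Q | 01→P | 1011→W | 1010→Z | 110→S | 01→P
Decoded message: QSQPWZSP

QSQPWZSP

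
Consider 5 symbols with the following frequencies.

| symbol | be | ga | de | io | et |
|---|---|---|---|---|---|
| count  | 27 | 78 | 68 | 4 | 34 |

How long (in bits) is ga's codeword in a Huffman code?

Huffman merges, smallest pair first:
combine io(4), be(27) → 31
combine 31, et(34) → 65
combine 65, de(68) → 133
combine ga(78), 133 → 211
ga is a child of the root — depth 1, so its codeword is a single bit.

1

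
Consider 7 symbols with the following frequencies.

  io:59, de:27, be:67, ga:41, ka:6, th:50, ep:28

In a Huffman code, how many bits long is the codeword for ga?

3

Repeatedly merge the two smallest:
merge ka(6) and de(27): 33
merge ep(28) and 33: 61
merge ga(41) and th(50): 91
merge io(59) and 61: 120
merge be(67) and 91: 158
merge 120 and 158: 278
The subtree containing ga is merged 3 times, so code length = 3.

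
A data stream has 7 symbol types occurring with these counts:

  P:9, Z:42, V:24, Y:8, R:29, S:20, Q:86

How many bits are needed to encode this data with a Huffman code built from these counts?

Build the Huffman tree bottom-up:
Y(8) + P(9) → 17
17 + S(20) → 37
V(24) + R(29) → 53
37 + Z(42) → 79
53 + 79 → 132
Q(86) + 132 → 218
Total encoded bits = sum of merged weights = 17 + 37 + 53 + 79 + 132 + 218 = 536.

536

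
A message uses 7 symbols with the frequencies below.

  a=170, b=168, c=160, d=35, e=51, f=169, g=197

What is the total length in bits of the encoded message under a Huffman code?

Merge the two smallest weights repeatedly:
combine d(35), e(51) → 86
combine 86, c(160) → 246
combine b(168), f(169) → 337
combine a(170), g(197) → 367
combine 246, 337 → 583
combine 367, 583 → 950
Total encoded bits = sum of merged weights = 86 + 246 + 337 + 367 + 583 + 950 = 2569.

2569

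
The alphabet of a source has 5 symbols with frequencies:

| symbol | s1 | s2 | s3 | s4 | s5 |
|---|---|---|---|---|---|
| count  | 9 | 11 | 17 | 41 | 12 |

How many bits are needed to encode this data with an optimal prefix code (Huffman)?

188

Build the Huffman tree bottom-up:
combine s1(9), s2(11) → 20
combine s5(12), s3(17) → 29
combine 20, 29 → 49
combine s4(41), 49 → 90
The encoded length is the sum of every internal node's weight: 20 + 29 + 49 + 90 = 188 bits.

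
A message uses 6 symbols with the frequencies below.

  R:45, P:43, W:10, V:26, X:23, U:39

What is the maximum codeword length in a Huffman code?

Merge the two lowest-weight nodes at each step:
W(10) + X(23) → 33
V(26) + 33 → 59
U(39) + P(43) → 82
R(45) + 59 → 104
82 + 104 → 186
The first pair merged (W, X) ends up deepest, at depth 4.

4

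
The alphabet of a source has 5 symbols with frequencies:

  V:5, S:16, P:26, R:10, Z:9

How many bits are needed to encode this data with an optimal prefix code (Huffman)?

Greedily combine the two least-frequent nodes:
combine V(5), Z(9) → 14
combine R(10), 14 → 24
combine S(16), 24 → 40
combine P(26), 40 → 66
Total encoded bits = sum of merged weights = 14 + 24 + 40 + 66 = 144.

144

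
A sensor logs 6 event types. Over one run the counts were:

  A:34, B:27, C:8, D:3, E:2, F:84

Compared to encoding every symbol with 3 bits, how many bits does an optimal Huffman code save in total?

Fixed-length: 3 bits × 158 symbols = 474 bits.
Huffman merges:
merge E(2) and D(3): 5
merge 5 and C(8): 13
merge 13 and B(27): 40
merge A(34) and 40: 74
merge 74 and F(84): 158
Huffman total = 5 + 13 + 40 + 74 + 158 = 290 bits.
Saving = 474 − 290 = 184 bits.

184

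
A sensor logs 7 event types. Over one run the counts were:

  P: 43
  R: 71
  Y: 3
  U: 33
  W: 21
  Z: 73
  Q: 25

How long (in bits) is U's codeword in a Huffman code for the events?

Build the tree from the bottom:
combine Y(3), W(21) → 24
combine 24, Q(25) → 49
combine U(33), P(43) → 76
combine 49, R(71) → 120
combine Z(73), 76 → 149
combine 120, 149 → 269
U's leaf is at depth 3, giving a 3-bit codeword.

3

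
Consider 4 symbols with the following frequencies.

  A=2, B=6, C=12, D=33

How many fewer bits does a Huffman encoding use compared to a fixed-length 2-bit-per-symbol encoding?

Fixed-length: 2 bits × 53 symbols = 106 bits.
Huffman merges:
combine A(2), B(6) → 8
combine 8, C(12) → 20
combine 20, D(33) → 53
Huffman total = 8 + 20 + 53 = 81 bits.
Saving = 106 − 81 = 25 bits.

25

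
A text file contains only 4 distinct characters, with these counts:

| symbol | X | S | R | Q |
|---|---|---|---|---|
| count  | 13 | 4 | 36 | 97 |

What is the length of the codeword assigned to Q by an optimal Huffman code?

Huffman merges, smallest pair first:
S(4) + X(13) → 17
17 + R(36) → 53
53 + Q(97) → 150
Q is a child of the root — depth 1, so its codeword is a single bit.

1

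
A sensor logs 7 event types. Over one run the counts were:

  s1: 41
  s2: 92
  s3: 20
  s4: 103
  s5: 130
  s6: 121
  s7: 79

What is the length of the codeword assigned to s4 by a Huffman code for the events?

3

Build the tree from the bottom:
combine s3(20), s1(41) → 61
combine 61, s7(79) → 140
combine s2(92), s4(103) → 195
combine s6(121), s5(130) → 251
combine 140, 195 → 335
combine 251, 335 → 586
s4's leaf is at depth 3, giving a 3-bit codeword.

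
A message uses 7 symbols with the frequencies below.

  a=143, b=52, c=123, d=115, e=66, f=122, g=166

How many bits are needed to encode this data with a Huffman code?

2170

Greedily combine the two least-frequent nodes:
combine b(52), e(66) → 118
combine d(115), 118 → 233
combine f(122), c(123) → 245
combine a(143), g(166) → 309
combine 233, 245 → 478
combine 309, 478 → 787
Each symbol's bit-cost is frequency × depth; summing gives 2170 bits (equivalently 118 + 233 + 245 + 309 + 478 + 787).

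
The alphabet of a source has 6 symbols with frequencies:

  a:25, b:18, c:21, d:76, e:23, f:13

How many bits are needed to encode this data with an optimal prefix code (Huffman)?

Merge the two smallest weights repeatedly:
f(13) + b(18) → 31
c(21) + e(23) → 44
a(25) + 31 → 56
44 + 56 → 100
d(76) + 100 → 176
The encoded length is the sum of every internal node's weight: 31 + 44 + 56 + 100 + 176 = 407 bits.

407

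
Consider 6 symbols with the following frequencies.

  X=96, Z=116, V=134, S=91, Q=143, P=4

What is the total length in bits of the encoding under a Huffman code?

Build the Huffman tree bottom-up:
combine P(4), S(91) → 95
combine 95, X(96) → 191
combine Z(116), V(134) → 250
combine Q(143), 191 → 334
combine 250, 334 → 584
Total encoded bits = sum of merged weights = 95 + 191 + 250 + 334 + 584 = 1454.

1454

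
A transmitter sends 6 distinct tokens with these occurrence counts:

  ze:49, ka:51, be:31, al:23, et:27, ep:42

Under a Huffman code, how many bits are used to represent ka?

2

Huffman merges, smallest pair first:
combine al(23), et(27) → 50
combine be(31), ep(42) → 73
combine ze(49), 50 → 99
combine ka(51), 73 → 124
combine 99, 124 → 223
ka's leaf is at depth 2, giving a 2-bit codeword.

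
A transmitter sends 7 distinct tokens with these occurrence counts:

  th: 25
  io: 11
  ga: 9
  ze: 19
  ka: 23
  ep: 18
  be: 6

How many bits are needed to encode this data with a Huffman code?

300

Build the Huffman tree bottom-up:
combine be(6), ga(9) → 15
combine io(11), 15 → 26
combine ep(18), ze(19) → 37
combine ka(23), th(25) → 48
combine 26, 37 → 63
combine 48, 63 → 111
Each symbol's bit-cost is frequency × depth; summing gives 300 bits (equivalently 15 + 26 + 37 + 48 + 63 + 111).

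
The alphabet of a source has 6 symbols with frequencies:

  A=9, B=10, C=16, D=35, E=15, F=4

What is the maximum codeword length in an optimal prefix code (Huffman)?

4

Merge the two lowest-weight nodes at each step:
F(4) + A(9) → 13
B(10) + 13 → 23
E(15) + C(16) → 31
23 + 31 → 54
D(35) + 54 → 89
The rarest symbols sit at the bottom; the longest codeword is 4 bits.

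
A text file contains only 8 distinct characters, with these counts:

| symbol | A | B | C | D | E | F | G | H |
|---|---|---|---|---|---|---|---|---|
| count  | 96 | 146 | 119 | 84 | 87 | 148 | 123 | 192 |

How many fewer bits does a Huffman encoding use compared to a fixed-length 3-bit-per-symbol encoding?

21

Fixed-length: 3 bits × 995 symbols = 2985 bits.
Huffman merges:
merge D(84) and E(87): 171
merge A(96) and C(119): 215
merge G(123) and B(146): 269
merge F(148) and 171: 319
merge H(192) and 215: 407
merge 269 and 319: 588
merge 407 and 588: 995
Huffman total = 171 + 215 + 269 + 319 + 407 + 588 + 995 = 2964 bits.
Saving = 2985 − 2964 = 21 bits.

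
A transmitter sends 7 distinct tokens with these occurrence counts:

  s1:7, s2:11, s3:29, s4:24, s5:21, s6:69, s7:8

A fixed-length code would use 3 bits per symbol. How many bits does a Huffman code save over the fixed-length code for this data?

Fixed-length: 3 bits × 169 symbols = 507 bits.
Huffman merges:
combine s1(7), s7(8) → 15
combine s2(11), 15 → 26
combine s5(21), s4(24) → 45
combine 26, s3(29) → 55
combine 45, 55 → 100
combine s6(69), 100 → 169
Huffman total = 15 + 26 + 45 + 55 + 100 + 169 = 410 bits.
Saving = 507 − 410 = 97 bits.

97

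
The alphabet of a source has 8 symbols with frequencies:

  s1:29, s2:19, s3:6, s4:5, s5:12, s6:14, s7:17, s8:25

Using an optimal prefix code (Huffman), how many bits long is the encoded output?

Build the Huffman tree bottom-up:
merge s4(5) and s3(6): 11
merge 11 and s5(12): 23
merge s6(14) and s7(17): 31
merge s2(19) and 23: 42
merge s8(25) and s1(29): 54
merge 31 and 42: 73
merge 54 and 73: 127
The encoded length is the sum of every internal node's weight: 11 + 23 + 31 + 42 + 54 + 73 + 127 = 361 bits.

361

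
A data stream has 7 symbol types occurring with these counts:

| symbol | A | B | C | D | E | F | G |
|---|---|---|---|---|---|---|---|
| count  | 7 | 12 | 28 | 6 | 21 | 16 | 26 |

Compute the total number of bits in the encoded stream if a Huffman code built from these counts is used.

307

Build the Huffman tree bottom-up:
merge D(6) and A(7): 13
merge B(12) and 13: 25
merge F(16) and E(21): 37
merge 25 and G(26): 51
merge C(28) and 37: 65
merge 51 and 65: 116
The encoded length is the sum of every internal node's weight: 13 + 25 + 37 + 51 + 65 + 116 = 307 bits.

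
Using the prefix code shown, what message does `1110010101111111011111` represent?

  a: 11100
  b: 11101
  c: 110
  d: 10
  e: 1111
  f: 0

addebe

Read left to right; each codeword is recognised as soon as it completes (prefix code):
  11100→a | 10→d | 10→d | 1111→e | 11101→b | 1111→e
Decoded message: addebe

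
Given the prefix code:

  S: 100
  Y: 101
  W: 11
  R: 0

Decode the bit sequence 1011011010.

Read left to right; each codeword is recognised as soon as it completes (prefix code):
  101→Y | 101→Y | 101→Y | 0→R
Decoded message: YYYR

YYYR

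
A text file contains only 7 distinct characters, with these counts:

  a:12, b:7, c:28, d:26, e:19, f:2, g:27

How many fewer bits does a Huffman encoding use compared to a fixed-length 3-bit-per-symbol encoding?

51

Fixed-length: 3 bits × 121 symbols = 363 bits.
Huffman merges:
f(2) + b(7) → 9
9 + a(12) → 21
e(19) + 21 → 40
d(26) + g(27) → 53
c(28) + 40 → 68
53 + 68 → 121
Huffman total = 9 + 21 + 40 + 53 + 68 + 121 = 312 bits.
Saving = 363 − 312 = 51 bits.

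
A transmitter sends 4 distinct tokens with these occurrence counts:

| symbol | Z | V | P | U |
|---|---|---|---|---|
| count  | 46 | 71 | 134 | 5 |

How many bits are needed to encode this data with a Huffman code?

Merge the two smallest weights repeatedly:
merge U(5) and Z(46): 51
merge 51 and V(71): 122
merge 122 and P(134): 256
The encoded length is the sum of every internal node's weight: 51 + 122 + 256 = 429 bits.

429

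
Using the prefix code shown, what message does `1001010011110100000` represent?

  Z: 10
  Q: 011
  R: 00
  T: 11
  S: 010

ZSZQTSRR

Read left to right; each codeword is recognised as soon as it completes (prefix code):
  10→Z | 010→S | 10→Z | 011→Q | 11→T | 010→S | 00→R | 00→R
Decoded message: ZSZQTSRR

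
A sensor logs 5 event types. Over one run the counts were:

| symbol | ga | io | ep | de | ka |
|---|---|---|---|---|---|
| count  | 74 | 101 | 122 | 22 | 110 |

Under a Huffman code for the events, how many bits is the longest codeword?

3

Merge the two lowest-weight nodes at each step:
merge de(22) and ga(74): 96
merge 96 and io(101): 197
merge ka(110) and ep(122): 232
merge 197 and 232: 429
The rarest symbols sit at the bottom; the longest codeword is 3 bits.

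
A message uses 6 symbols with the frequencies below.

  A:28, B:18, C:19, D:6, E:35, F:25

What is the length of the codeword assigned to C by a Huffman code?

3

Build the tree from the bottom:
merge D(6) and B(18): 24
merge C(19) and 24: 43
merge F(25) and A(28): 53
merge E(35) and 43: 78
merge 53 and 78: 131
C's leaf is at depth 3, giving a 3-bit codeword.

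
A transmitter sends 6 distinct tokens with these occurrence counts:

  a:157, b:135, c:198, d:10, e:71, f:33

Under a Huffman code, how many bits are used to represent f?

4

Huffman merges, smallest pair first:
d(10) + f(33) → 43
43 + e(71) → 114
114 + b(135) → 249
a(157) + c(198) → 355
249 + 355 → 604
f's leaf is at depth 4, giving a 4-bit codeword.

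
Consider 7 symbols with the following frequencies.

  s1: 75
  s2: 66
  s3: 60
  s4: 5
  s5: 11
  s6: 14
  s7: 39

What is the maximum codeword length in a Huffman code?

5

Merge the two lowest-weight nodes at each step:
merge s4(5) and s5(11): 16
merge s6(14) and 16: 30
merge 30 and s7(39): 69
merge s3(60) and s2(66): 126
merge 69 and s1(75): 144
merge 126 and 144: 270
The rarest symbols sit at the bottom; the longest codeword is 5 bits.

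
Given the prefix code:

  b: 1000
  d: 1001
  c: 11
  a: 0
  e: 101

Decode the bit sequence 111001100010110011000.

Read left to right; each codeword is recognised as soon as it completes (prefix code):
  11→c | 1001→d | 1000→b | 101→e | 1001→d | 1000→b
Decoded message: cdbedb

cdbedb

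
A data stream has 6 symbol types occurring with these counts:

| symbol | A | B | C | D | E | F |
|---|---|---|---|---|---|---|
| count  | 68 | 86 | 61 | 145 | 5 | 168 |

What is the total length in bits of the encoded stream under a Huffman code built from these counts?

1266

Build the Huffman tree bottom-up:
merge E(5) and C(61): 66
merge 66 and A(68): 134
merge B(86) and 134: 220
merge D(145) and F(168): 313
merge 220 and 313: 533
Each symbol's bit-cost is frequency × depth; summing gives 1266 bits (equivalently 66 + 134 + 220 + 313 + 533).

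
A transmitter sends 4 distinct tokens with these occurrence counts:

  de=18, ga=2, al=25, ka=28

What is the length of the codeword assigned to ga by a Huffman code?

3

Build the tree from the bottom:
ga(2) + de(18) → 20
20 + al(25) → 45
ka(28) + 45 → 73
The subtree containing ga is merged 3 times, so code length = 3.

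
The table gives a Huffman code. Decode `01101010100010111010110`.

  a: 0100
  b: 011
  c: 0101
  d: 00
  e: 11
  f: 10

bcacecf

Read left to right; each codeword is recognised as soon as it completes (prefix code):
  011→b | 0101→c | 0100→a | 0101→c | 11→e | 0101→c | 10→f
Decoded message: bcacecf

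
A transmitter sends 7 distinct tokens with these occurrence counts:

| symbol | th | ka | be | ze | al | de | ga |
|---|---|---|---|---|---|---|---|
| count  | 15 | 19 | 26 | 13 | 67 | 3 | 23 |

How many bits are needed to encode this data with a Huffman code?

411

Merge the two smallest weights repeatedly:
combine de(3), ze(13) → 16
combine th(15), 16 → 31
combine ka(19), ga(23) → 42
combine be(26), 31 → 57
combine 42, 57 → 99
combine al(67), 99 → 166
The encoded length is the sum of every internal node's weight: 16 + 31 + 42 + 57 + 99 + 166 = 411 bits.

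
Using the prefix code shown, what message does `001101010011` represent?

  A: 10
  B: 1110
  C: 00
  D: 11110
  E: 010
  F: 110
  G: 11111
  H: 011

Read left to right; each codeword is recognised as soon as it completes (prefix code):
  00→C | 110→F | 10→A | 10→A | 011→H
Decoded message: CFAAH

CFAAH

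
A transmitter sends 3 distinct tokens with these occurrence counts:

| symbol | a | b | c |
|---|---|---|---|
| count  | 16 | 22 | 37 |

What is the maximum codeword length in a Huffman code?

2

Merge the two lowest-weight nodes at each step:
combine a(16), b(22) → 38
combine c(37), 38 → 75
The rarest symbols sit at the bottom; the longest codeword is 2 bits.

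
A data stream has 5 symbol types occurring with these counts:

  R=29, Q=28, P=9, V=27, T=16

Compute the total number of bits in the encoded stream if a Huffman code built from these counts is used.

243

Greedily combine the two least-frequent nodes:
merge P(9) and T(16): 25
merge 25 and V(27): 52
merge Q(28) and R(29): 57
merge 52 and 57: 109
Total encoded bits = sum of merged weights = 25 + 52 + 57 + 109 = 243.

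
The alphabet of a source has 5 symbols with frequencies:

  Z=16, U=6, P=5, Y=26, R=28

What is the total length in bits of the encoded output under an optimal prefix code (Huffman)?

172

Greedily combine the two least-frequent nodes:
combine P(5), U(6) → 11
combine 11, Z(16) → 27
combine Y(26), 27 → 53
combine R(28), 53 → 81
Each symbol's bit-cost is frequency × depth; summing gives 172 bits (equivalently 11 + 27 + 53 + 81).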